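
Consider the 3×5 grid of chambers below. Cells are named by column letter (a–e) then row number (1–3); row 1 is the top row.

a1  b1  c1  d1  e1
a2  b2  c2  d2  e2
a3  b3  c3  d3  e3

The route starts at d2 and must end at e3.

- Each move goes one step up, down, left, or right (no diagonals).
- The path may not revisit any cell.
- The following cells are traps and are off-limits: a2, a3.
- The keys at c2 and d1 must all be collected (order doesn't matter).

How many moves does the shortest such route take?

6

Any route passes through c2 and d1 in some order between d2 and e3. Summing Manhattan distances along each leg and taking the cheapest ordering (d2 → d1 → c2 → e3) gives a lower bound of 1 + 2 + 3 = 6 moves.
A route of 6 moves achieves this: d2 → d1 → c1 → c2 → c3 → d3 → e3.
Since 6 matches the lower bound, it is optimal.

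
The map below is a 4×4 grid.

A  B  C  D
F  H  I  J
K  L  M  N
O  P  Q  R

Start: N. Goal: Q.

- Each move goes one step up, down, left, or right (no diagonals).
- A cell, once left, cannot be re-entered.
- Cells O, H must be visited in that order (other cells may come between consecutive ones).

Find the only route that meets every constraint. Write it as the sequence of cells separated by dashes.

N - J - D - C - B - A - F - K - O - P - L - H - I - M - Q

The waypoints must appear in the order O, H, with no cell reused.
Route from N: up 2 to D, left 3 to A, down 3 to O, right 1 to P, up 2 to H, right 1 to I, down 2 to Q — 14 moves in all.
Check: order respected (O at step 8, H at step 11).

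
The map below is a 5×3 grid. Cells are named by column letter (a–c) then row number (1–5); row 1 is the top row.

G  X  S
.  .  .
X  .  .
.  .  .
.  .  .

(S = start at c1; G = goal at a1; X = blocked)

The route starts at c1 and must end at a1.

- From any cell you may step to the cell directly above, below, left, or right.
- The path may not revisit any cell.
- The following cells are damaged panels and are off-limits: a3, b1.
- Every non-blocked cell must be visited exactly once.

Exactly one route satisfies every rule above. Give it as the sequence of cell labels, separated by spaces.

c1 c2 c3 c4 c5 b5 a5 a4 b4 b3 b2 a2 a1

Need to visit all 13 open cells exactly once, starting at c1 and ending at a1.
Cell a2 has only two open neighbours (a1 and b2), so the path must pass straight through it: one of those is the cell it's entered from and the other is where it exits.
Route from c1: down 4 to c5, left 2 to a5, up 1 to a4, right 1 to b4, up 2 to b2, left 1 to a2, up 1 to a1 — 12 moves in all.
Check: all 13 open cells covered.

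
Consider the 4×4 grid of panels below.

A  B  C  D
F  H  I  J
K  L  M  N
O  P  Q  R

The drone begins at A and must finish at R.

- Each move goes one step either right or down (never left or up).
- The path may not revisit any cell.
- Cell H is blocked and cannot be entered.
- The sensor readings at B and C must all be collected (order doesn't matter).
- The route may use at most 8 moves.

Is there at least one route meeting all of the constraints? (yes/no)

yes

One route that works: A → B → C → I → M → Q → R.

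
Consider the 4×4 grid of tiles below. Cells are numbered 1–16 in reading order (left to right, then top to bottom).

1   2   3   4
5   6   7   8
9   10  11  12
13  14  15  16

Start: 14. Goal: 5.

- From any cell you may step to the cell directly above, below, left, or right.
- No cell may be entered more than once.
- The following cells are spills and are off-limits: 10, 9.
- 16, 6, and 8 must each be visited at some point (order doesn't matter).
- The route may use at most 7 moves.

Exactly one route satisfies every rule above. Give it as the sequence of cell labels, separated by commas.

Any route must reach 16, 6, and 8 and still end at 5 within 7 moves, so the order of the required stops is forced.
Route from 14: 2× right (reaching 16), 2× up (reaching 8), 3× left (reaching 5) — 7 moves in all.
Check: all required cells visited; 7 ≤ 7 moves.

14, 15, 16, 12, 8, 7, 6, 5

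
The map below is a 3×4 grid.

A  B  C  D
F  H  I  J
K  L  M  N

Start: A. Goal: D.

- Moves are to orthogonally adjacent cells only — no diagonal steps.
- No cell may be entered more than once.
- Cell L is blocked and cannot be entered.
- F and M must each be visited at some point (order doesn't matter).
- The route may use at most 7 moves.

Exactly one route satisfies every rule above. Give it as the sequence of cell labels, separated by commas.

A, F, H, I, M, N, J, D

The 7-move cap with required stops at F, M leaves no slack for detours.
Route from A: down 1 to F, right 2 to I, down 1 to M, right 1 to N, up 2 to D — 7 moves in all.
Check: all required cells visited; 7 ≤ 7 moves.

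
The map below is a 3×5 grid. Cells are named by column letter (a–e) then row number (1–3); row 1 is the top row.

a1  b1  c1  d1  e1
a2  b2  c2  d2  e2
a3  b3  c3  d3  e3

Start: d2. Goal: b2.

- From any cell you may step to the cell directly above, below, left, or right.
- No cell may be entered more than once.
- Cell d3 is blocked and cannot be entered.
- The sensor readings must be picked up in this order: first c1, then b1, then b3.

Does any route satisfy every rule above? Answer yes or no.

One route that works: d2 → d1 → c1 → b1 → a1 → a2 → a3 → b3 → b2.

yes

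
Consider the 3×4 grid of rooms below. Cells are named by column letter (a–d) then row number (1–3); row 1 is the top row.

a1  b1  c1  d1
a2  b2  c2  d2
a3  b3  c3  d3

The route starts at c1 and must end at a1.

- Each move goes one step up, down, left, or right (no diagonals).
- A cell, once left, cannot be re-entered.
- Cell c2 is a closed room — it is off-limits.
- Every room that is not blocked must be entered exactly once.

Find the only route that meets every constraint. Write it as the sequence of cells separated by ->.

c1 -> d1 -> d2 -> d3 -> c3 -> b3 -> a3 -> a2 -> b2 -> b1 -> a1

Need to visit all 11 open cells exactly once, starting at c1 and ending at a1.
Cell c3 has only two open neighbours (b3 and d3), so the path must pass straight through it: one of those is the cell it's entered from and the other is where it exits.
Route from c1: right to d1, 2× down (reaching d3), 3× left (reaching a3), up to a2, right to b2, up to b1, left to a1 — 10 moves in all.
Check: all 11 open cells covered.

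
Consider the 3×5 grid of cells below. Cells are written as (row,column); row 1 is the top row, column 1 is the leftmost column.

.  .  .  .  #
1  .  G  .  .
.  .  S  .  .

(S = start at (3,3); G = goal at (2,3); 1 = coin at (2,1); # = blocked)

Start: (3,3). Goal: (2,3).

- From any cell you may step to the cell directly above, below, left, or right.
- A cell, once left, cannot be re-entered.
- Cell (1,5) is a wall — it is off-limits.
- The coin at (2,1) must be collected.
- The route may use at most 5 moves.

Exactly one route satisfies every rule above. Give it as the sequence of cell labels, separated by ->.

(3,3) -> (3,2) -> (3,1) -> (2,1) -> (2,2) -> (2,3)

The budget equals the shortest possible length, so every move has to be on a shortest route through the required cells.
Route from (3,3): 2× left (reaching (3,1)), up to (2,1), 2× right (reaching (2,3)) — 5 moves in all.
Check: all required cells visited; 5 ≤ 5 moves.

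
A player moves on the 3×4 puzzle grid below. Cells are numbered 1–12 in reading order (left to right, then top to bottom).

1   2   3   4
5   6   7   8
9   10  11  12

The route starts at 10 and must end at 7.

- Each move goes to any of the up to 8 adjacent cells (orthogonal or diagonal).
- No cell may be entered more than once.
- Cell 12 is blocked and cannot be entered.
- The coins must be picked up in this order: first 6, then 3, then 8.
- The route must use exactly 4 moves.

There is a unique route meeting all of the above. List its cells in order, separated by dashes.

The waypoints must appear in the order 6, 3, 8, with no cell reused.
Route from 10: up 1 to 6, up-right 1 to 3, down-right 1 to 8, left 1 to 7 — 4 moves in all.
Check: order respected (6 at step 1, 3 at step 2, 8 at step 3); 4 moves as required.

10 - 6 - 3 - 8 - 7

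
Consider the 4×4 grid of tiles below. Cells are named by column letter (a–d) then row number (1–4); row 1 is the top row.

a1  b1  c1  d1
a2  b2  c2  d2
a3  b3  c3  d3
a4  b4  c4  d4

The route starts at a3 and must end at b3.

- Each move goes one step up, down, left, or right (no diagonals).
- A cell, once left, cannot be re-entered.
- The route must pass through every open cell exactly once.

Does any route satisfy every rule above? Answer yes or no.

yes

One route that works: a3 → a4 → b4 → c4 → d4 → d3 → d2 → d1 → c1 → b1 → a1 → a2 → b2 → c2 → c3 → b3.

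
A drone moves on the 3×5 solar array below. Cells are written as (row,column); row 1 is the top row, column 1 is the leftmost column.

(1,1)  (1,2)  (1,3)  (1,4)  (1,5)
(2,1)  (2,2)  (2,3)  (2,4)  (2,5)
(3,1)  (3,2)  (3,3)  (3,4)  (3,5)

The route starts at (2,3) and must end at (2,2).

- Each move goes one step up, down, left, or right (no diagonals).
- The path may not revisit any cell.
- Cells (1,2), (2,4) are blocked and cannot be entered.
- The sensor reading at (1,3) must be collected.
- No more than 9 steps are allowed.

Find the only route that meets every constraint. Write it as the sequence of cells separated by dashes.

Any route must reach (1,3) and still end at (2,2) within 9 moves, so the order of the required stops is forced.
Route from (2,3): up to (1,3), 2× right (reaching (1,5)), 2× down (reaching (3,5)), 3× left (reaching (3,2)), up to (2,2) — 9 moves in all.
Check: all required cells visited; 9 ≤ 9 moves.

(2,3) - (1,3) - (1,4) - (1,5) - (2,5) - (3,5) - (3,4) - (3,3) - (3,2) - (2,2)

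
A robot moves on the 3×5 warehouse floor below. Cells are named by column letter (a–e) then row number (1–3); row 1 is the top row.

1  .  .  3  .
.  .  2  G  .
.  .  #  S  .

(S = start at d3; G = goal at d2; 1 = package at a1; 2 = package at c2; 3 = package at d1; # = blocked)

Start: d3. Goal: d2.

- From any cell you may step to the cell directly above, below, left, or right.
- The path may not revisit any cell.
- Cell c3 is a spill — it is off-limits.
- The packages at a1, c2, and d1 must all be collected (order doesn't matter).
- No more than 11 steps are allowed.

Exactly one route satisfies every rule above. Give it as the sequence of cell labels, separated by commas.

d3, e3, e2, e1, d1, c1, b1, a1, a2, b2, c2, d2

The 11-move cap with required stops at a1, c2, d1 leaves no slack for detours.
Route from d3: right to e3, 2× up (reaching e1), 4× left (reaching a1), down to a2, 3× right (reaching d2) — 11 moves in all.
Check: all required cells visited; 11 ≤ 11 moves.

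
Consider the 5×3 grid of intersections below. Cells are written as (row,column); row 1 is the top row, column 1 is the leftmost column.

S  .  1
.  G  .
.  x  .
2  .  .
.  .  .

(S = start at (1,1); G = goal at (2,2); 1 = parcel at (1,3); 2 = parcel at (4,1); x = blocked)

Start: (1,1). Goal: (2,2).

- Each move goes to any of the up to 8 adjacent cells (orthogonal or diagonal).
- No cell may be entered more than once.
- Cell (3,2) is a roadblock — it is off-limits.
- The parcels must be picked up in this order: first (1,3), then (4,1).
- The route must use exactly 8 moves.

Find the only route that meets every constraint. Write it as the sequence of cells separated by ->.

The waypoints must appear in the order (1,3), (4,1), with no cell reused.
Route from (1,1): 2× right (reaching (1,3)), 2× down (reaching (3,3)), down-left to (4,2), left to (4,1), up to (3,1), up-right to (2,2) — 8 moves in all.
Check: order respected (1 at step 2, 2 at step 6); 8 moves as required.

(1,1) -> (1,2) -> (1,3) -> (2,3) -> (3,3) -> (4,2) -> (4,1) -> (3,1) -> (2,2)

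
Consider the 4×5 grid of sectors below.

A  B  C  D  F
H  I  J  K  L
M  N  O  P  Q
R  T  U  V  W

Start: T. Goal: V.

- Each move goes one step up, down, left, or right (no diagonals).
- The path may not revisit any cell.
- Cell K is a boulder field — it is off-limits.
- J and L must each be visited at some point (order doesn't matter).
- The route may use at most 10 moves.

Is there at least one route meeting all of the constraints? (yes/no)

yes

One route that works: T → N → I → J → C → D → F → L → Q → W → V.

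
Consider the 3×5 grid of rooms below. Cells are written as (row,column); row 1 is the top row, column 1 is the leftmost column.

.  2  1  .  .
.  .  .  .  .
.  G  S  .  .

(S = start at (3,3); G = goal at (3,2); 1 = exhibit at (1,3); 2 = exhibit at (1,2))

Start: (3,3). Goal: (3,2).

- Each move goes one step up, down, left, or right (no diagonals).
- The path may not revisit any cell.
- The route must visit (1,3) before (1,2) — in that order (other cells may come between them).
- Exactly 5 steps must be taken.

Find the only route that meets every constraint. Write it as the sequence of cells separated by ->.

The waypoints must appear in the order (1,3), (1,2), with no cell reused.
Route from (3,3): up 2 to (1,3), left 1 to (1,2), down 2 to (3,2) — 5 moves in all.
Check: order respected (1 at step 2, 2 at step 3); 5 moves as required.

(3,3) -> (2,3) -> (1,3) -> (1,2) -> (2,2) -> (3,2)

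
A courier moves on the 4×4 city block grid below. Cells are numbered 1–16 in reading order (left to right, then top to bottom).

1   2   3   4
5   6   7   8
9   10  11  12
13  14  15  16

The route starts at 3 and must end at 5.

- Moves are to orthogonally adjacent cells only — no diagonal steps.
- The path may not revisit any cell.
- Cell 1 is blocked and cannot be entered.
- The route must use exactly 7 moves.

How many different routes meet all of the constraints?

15

Need simple routes of exactly 7 moves from 3 to 5 (Manhattan distance 3, so 2 moves are spent on a detour and 2 undoing it).
Branch systematically from the start, pruning whenever the remaining move budget drops below the Manhattan distance to 5 or differs from it in parity. Grouping the completions by first move — via 7: 7; via 2: 2; via 4: 6 — and summing: 7 + 2 + 6 = 15.
That gives 15 routes.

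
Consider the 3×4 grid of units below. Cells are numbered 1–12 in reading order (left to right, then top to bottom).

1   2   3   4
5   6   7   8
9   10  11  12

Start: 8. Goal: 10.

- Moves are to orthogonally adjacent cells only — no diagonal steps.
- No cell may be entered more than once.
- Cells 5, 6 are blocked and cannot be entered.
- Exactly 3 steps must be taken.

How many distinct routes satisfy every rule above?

2

Need simple routes of exactly 3 moves from 8 to 10 (Manhattan distance 3, so 0 moves are spent on a detour and 0 undoing it).
Enumerating: 8 12 11 10 | 8 7 11 10.
That gives 2 routes.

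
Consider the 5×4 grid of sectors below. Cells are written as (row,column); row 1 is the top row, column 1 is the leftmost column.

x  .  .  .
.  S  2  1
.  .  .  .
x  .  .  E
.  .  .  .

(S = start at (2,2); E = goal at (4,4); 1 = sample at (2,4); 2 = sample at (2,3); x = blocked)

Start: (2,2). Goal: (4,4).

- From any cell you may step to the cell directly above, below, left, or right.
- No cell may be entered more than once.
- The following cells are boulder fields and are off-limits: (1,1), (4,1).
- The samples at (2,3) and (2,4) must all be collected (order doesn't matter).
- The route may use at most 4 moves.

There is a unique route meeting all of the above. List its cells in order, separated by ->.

The budget equals the shortest possible length, so every move has to be on a shortest route through the required cells.
Route from (2,2): right 2 to (2,4), down 2 to (4,4) — 4 moves in all.
Check: all required cells visited; 4 ≤ 4 moves.

(2,2) -> (2,3) -> (2,4) -> (3,4) -> (4,4)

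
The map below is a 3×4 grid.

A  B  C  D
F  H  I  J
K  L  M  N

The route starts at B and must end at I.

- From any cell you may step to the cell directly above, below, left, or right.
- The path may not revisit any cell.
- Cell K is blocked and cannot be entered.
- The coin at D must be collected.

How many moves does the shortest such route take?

Any route passes through D somewhere between B and I. Summing Manhattan distances along the two legs (B → D → I) gives a lower bound of 2 + 2 = 4 moves.
A route of 4 moves achieves this: B → C → D → J → I.
Since 4 matches the lower bound, it is optimal.

4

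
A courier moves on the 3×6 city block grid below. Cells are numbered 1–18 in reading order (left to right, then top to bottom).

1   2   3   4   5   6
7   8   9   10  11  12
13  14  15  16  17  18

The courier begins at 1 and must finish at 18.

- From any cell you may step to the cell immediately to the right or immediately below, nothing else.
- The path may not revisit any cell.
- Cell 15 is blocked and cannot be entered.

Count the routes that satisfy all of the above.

15

A right/down-only route from 1 to 18 makes exactly 2 down-moves and 5 right-moves in some order.
With no other constraints that would be C(7,2) = 21 routes.
Subtract routes through each blocked cell (inclusion–exclusion for overlaps): − through 15: 6 → 15.
That gives 15 routes.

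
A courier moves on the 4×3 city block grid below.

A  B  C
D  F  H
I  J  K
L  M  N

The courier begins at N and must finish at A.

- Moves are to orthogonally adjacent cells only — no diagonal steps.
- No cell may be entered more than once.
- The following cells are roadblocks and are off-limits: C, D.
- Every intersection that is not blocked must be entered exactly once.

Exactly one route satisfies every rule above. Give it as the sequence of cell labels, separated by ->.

N -> M -> L -> I -> J -> K -> H -> F -> B -> A

Need to visit all 10 open cells exactly once, starting at N and ending at A.
Cell H has only two open neighbours (K and F), so the path must pass straight through it: one of those is the cell it's entered from and the other is where it exits.
Route from N: left 2 to L, up 1 to I, right 2 to K, up 1 to H, left 1 to F, up 1 to B, left 1 to A — 9 moves in all.
Check: all 10 open cells covered.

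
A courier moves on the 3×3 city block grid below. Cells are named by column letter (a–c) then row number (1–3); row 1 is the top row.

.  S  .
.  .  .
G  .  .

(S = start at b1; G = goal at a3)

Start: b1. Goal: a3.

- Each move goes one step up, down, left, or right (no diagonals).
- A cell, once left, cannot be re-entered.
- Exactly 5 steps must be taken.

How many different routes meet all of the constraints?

Need simple routes of exactly 5 moves from b1 to a3 (Manhattan distance 3, so 1 moves are spent on a detour and 1 undoing it).
Enumerating: b1 b2 c2 c3 b3 a3 | b1 a1 a2 b2 b3 a3 | b1 c1 c2 c3 b3 a3 | b1 c1 c2 b2 b3 a3 | b1 c1 c2 b2 a2 a3.
That gives 5 routes.

5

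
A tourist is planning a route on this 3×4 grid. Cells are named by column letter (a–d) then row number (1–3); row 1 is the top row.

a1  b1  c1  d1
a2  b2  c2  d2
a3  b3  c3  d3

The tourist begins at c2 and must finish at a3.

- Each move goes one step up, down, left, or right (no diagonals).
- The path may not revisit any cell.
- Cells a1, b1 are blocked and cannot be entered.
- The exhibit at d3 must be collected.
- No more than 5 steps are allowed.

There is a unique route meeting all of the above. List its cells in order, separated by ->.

c2 -> d2 -> d3 -> c3 -> b3 -> a3

Any route must reach d3 and still end at a3 within 5 moves, so the order of the required stops is forced.
Route from c2: right to d2, down to d3, 3× left (reaching a3) — 5 moves in all.
Check: all required cells visited; 5 ≤ 5 moves.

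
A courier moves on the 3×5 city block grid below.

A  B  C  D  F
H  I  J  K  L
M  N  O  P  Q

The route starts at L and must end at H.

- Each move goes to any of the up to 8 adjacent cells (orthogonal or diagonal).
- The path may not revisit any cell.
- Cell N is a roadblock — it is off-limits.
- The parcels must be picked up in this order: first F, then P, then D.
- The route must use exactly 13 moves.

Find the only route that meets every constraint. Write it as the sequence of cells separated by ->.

L -> F -> K -> Q -> P -> O -> J -> D -> C -> B -> A -> I -> M -> H

The waypoints must appear in the order F, P, D, with no cell reused.
Route from L: up to F, down-left to K, down-right to Q, 2× left (reaching O), up to J, up-right to D, 3× left (reaching A), down-right to I, down-left to M, up to H — 13 moves in all.
Check: order respected (F at step 1, P at step 4, D at step 7); 13 moves as required.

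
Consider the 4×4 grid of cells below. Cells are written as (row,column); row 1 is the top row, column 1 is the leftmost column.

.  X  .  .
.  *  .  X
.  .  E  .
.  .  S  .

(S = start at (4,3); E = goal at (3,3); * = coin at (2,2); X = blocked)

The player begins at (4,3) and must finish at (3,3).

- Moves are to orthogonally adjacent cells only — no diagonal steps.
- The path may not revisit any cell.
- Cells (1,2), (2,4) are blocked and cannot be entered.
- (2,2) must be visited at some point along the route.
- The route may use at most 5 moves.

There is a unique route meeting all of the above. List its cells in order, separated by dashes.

Any route must reach (2,2) and still end at (3,3) within 5 moves, so the order of the required stops is forced.
Route from (4,3): left to (4,2), 2× up (reaching (2,2)), right to (2,3), down to (3,3) — 5 moves in all.
Check: all required cells visited; 5 ≤ 5 moves.

(4,3) - (4,2) - (3,2) - (2,2) - (2,3) - (3,3)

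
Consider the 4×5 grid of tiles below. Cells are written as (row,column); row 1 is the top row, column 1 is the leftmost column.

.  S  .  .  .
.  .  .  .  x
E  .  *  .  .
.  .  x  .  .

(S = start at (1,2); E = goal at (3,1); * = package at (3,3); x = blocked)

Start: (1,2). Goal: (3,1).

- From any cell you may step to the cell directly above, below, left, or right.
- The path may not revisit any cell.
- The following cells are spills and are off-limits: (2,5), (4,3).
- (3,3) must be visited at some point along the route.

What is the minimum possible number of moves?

5

Any route passes through (3,3) somewhere between (1,2) and (3,1). Summing Manhattan distances along the two legs ((1,2) → (3,3) → (3,1)) gives a lower bound of 3 + 2 = 5 moves.
A route of 5 moves achieves this: (1,2) → (2,2) → (2,3) → (3,3) → (3,2) → (3,1).
Since 5 matches the lower bound, it is optimal.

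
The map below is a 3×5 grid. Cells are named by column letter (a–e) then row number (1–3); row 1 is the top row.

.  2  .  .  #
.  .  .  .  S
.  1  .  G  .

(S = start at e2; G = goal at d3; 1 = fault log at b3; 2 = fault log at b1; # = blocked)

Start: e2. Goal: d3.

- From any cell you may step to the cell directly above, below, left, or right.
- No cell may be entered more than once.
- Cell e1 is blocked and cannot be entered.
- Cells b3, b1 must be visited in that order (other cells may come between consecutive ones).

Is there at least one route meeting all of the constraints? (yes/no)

no

Ignoring the required order, 11 revisit-free routes from e2 to d3 pass through all of b3 and b1; the waypoint orders that occur are b1 → b3 (11) — never b3 → b1.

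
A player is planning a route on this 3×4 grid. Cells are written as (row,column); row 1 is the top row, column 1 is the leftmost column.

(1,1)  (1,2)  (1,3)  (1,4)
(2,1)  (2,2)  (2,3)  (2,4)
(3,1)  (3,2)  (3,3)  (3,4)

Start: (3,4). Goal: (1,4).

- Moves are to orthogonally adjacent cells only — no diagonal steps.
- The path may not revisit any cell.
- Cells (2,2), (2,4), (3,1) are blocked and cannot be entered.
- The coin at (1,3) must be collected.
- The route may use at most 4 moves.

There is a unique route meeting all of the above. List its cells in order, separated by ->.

(3,4) -> (3,3) -> (2,3) -> (1,3) -> (1,4)

Any route must reach (1,3) and still end at (1,4) within 4 moves, so the order of the required stops is forced.
Route from (3,4): left 1 to (3,3), up 2 to (1,3), right 1 to (1,4) — 4 moves in all.
Check: all required cells visited; 4 ≤ 4 moves.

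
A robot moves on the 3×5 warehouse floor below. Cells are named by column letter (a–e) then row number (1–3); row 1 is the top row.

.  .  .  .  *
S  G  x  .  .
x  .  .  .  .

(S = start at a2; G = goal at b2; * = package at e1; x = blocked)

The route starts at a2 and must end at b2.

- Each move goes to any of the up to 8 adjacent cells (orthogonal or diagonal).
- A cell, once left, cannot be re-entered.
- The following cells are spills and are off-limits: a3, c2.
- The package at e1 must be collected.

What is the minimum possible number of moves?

Any route passes through e1 somewhere between a2 and b2. Summing Chebyshev distances along the two legs (a2 → e1 → b2) gives a lower bound of 4 + 3 = 7 moves.
A route of 7 moves achieves this: a2 → b1 → c1 → d1 → e1 → d2 → c3 → b2.
Since 7 matches the lower bound, it is optimal.

7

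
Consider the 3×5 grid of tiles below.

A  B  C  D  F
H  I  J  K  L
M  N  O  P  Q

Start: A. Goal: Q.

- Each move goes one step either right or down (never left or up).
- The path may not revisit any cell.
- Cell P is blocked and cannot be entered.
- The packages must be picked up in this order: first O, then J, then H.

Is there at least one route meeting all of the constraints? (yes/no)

J lies above O, so going from O to J would need an upward move — but moves only go right/down, so O cannot be visited before J.

no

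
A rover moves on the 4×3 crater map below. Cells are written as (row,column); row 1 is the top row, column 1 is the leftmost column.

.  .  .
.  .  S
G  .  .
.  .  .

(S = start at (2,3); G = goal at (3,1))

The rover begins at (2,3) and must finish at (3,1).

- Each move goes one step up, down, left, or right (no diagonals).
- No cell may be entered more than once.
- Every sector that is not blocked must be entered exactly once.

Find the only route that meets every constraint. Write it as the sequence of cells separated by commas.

Need to visit all 12 open cells exactly once, starting at (2,3) and ending at (3,1).
Cell (4,1) has only two open neighbours ((3,1) and (4,2)), so the path must pass straight through it: one of those is the cell it's entered from and the other is where it exits.
Route from (2,3): up 1 to (1,3), left 2 to (1,1), down 1 to (2,1), right 1 to (2,2), down 1 to (3,2), right 1 to (3,3), down 1 to (4,3), left 2 to (4,1), up 1 to (3,1) — 11 moves in all.
Check: all 12 open cells covered.

(2,3), (1,3), (1,2), (1,1), (2,1), (2,2), (3,2), (3,3), (4,3), (4,2), (4,1), (3,1)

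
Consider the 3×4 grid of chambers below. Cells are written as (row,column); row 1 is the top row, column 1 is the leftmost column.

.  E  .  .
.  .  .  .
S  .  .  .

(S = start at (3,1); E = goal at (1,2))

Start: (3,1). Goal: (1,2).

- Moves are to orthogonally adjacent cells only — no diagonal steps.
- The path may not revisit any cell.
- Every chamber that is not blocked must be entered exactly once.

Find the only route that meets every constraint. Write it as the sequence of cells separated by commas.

Need to visit all 12 open cells exactly once, starting at (3,1) and ending at (1,2).
Cell (1,1) has only two open neighbours ((2,1) and (1,2)), so the path must pass straight through it: one of those is the cell it's entered from and the other is where it exits.
Route from (3,1): right 3 to (3,4), up 2 to (1,4), left 1 to (1,3), down 1 to (2,3), left 2 to (2,1), up 1 to (1,1), right 1 to (1,2) — 11 moves in all.
Check: all 12 open cells covered.

(3,1), (3,2), (3,3), (3,4), (2,4), (1,4), (1,3), (2,3), (2,2), (2,1), (1,1), (1,2)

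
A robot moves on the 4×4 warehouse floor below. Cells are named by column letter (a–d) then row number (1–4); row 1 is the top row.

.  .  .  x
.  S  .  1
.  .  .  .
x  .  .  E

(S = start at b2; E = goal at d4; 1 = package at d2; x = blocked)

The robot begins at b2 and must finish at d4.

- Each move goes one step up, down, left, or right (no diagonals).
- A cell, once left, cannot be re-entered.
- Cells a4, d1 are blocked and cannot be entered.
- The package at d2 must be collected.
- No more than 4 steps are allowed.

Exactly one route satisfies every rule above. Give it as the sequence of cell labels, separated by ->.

b2 -> c2 -> d2 -> d3 -> d4

The 4-move cap with required stops at d2 leaves no slack for detours.
Route from b2: right 2 to d2, down 2 to d4 — 4 moves in all.
Check: all required cells visited; 4 ≤ 4 moves.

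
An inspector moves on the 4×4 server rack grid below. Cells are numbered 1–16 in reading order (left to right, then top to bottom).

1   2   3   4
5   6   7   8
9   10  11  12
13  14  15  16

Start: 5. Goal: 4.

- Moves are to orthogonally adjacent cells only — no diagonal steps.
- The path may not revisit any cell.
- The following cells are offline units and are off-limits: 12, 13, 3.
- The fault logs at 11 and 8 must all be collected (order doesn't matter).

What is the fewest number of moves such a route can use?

6

Any route passes through 11 and 8 in some order between 5 and 4. Summing Manhattan distances along each leg and taking the cheapest ordering (5 → 11 → 8 → 4) gives a lower bound of 3 + 2 + 1 = 6 moves.
A route of 6 moves achieves this: 5 → 9 → 10 → 11 → 7 → 8 → 4.
Since 6 matches the lower bound, it is optimal.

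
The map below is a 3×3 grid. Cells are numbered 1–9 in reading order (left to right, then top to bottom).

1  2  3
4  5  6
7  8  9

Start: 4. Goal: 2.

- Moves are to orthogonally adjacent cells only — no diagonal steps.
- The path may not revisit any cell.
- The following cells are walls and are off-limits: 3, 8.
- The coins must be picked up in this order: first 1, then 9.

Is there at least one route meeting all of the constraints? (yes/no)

no

9 must be visited but has only one open neighbour (6), and it is neither the start nor the goal — the route would have to enter and leave through 6, re-entering it.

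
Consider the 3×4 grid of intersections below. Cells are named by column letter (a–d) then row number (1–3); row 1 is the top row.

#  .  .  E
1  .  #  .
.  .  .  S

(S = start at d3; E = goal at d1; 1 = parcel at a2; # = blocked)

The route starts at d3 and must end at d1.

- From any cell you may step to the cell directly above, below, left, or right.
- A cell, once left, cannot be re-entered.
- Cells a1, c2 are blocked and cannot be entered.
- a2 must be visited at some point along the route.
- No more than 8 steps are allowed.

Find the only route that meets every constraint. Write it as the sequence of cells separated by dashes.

The 8-move cap with required stops at a2 leaves no slack for detours.
Route from d3: 3× left (reaching a3), up to a2, right to b2, up to b1, 2× right (reaching d1) — 8 moves in all.
Check: all required cells visited; 8 ≤ 8 moves.

d3 - c3 - b3 - a3 - a2 - b2 - b1 - c1 - d1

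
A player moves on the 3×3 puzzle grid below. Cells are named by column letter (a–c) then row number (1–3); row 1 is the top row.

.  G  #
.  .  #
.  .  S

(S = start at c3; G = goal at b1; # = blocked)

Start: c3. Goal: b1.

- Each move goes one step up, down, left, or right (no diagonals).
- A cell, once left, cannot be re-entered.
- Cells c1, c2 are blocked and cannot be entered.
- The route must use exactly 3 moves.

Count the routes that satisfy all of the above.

Need simple routes of exactly 3 moves from c3 to b1 (Manhattan distance 3, so 0 moves are spent on a detour and 0 undoing it).
Enumerating: c3 b3 b2 b1.
That gives 1 route.

1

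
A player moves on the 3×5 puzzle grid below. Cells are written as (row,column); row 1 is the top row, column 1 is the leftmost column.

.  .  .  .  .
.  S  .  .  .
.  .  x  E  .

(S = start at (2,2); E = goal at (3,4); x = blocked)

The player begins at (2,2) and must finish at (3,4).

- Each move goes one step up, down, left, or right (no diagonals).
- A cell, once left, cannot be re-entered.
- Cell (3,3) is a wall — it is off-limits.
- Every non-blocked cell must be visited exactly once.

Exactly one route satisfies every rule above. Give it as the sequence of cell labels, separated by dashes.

(2,2) - (3,2) - (3,1) - (2,1) - (1,1) - (1,2) - (1,3) - (2,3) - (2,4) - (1,4) - (1,5) - (2,5) - (3,5) - (3,4)

Need to visit all 14 open cells exactly once, starting at (2,2) and ending at (3,4).
Cell (3,2) has only two open neighbours ((2,2) and (3,1)), so the path must pass straight through it: one of those is the cell it's entered from and the other is where it exits.
Route from (2,2): down to (3,2), left to (3,1), 2× up (reaching (1,1)), 2× right (reaching (1,3)), down to (2,3), right to (2,4), up to (1,4), right to (1,5), 2× down (reaching (3,5)), left to (3,4) — 13 moves in all.
Check: all 14 open cells covered.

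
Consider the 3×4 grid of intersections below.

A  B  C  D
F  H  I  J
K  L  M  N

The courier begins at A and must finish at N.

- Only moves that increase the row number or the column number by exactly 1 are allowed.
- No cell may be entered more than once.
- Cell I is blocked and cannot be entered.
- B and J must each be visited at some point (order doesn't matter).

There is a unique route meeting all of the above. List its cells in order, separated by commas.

A, B, C, D, J, N

Moves only go right or down, so the column and row indices never decrease.
Route from A: 3× right (reaching D), 2× down (reaching N) — 5 moves in all.
Check: all required cells visited.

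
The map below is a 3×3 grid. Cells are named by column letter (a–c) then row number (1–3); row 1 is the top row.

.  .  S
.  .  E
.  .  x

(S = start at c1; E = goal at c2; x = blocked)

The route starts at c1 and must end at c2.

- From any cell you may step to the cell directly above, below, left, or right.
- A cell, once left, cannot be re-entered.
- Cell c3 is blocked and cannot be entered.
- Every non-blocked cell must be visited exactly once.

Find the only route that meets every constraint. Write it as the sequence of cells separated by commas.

c1, b1, a1, a2, a3, b3, b2, c2

Need to visit all 8 open cells exactly once, starting at c1 and ending at c2.
Cell b3 has only two open neighbours (b2 and a3), so the path must pass straight through it: one of those is the cell it's entered from and the other is where it exits.
Route from c1: left 2 to a1, down 2 to a3, right 1 to b3, up 1 to b2, right 1 to c2 — 7 moves in all.
Check: all 8 open cells covered.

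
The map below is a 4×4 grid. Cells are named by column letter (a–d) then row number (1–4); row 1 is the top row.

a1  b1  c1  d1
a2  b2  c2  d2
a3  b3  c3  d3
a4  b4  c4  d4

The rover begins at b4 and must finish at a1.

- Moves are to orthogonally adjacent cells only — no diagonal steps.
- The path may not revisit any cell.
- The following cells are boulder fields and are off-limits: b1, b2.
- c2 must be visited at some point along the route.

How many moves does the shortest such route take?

Any route passes through c2 somewhere between b4 and a1. Summing Manhattan distances along the two legs (b4 → c2 → a1) gives a lower bound of 3 + 3 = 6 moves.
That bound ignores the blocked cells. Measuring each leg by the fewest moves that actually steer around them (b4→c2: 3; c2→a1: 5) raises the lower bound to 8.
The shortest route satisfying every rule uses 10 moves: b4 → c4 → d4 → d3 → d2 → c2 → c3 → b3 → a3 → a2 → a1.
The bound of 8 isn't tight here; checking systematically, no route of length 8 through 9 satisfies every constraint, so 10 is the minimum.

10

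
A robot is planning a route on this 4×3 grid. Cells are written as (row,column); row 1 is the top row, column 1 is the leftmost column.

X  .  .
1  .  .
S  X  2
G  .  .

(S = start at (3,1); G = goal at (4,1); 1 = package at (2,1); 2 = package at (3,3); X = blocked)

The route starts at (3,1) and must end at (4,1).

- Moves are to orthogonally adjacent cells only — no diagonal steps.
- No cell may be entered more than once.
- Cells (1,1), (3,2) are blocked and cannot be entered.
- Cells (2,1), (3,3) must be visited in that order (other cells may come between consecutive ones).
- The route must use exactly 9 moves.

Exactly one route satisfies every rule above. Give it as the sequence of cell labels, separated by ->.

(3,1) -> (2,1) -> (2,2) -> (1,2) -> (1,3) -> (2,3) -> (3,3) -> (4,3) -> (4,2) -> (4,1)

The waypoints must appear in the order (2,1), (3,3), with no cell reused.
Route from (3,1): up to (2,1), right to (2,2), up to (1,2), right to (1,3), 3× down (reaching (4,3)), 2× left (reaching (4,1)) — 9 moves in all.
Check: order respected (1 at step 1, 2 at step 6); 9 moves as required.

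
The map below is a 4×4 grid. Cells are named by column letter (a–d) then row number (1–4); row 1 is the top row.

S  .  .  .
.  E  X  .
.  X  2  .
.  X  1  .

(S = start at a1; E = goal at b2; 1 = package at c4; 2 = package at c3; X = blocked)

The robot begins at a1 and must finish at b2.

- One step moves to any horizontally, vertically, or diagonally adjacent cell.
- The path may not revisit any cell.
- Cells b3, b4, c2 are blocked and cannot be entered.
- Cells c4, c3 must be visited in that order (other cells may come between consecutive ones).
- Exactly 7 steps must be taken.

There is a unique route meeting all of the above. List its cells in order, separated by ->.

a1 -> b1 -> c1 -> d2 -> d3 -> c4 -> c3 -> b2

The waypoints must appear in the order c4, c3, with no cell reused.
Route from a1: 2× right (reaching c1), down-right to d2, down to d3, down-left to c4, up to c3, up-left to b2 — 7 moves in all.
Check: order respected (1 at step 5, 2 at step 6); 7 moves as required.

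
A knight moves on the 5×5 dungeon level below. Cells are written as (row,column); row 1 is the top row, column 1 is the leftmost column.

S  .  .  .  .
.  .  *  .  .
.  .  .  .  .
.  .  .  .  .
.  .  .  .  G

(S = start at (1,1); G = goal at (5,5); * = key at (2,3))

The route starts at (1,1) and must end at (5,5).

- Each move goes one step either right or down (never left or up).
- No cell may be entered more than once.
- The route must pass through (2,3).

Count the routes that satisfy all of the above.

A right/down-only route from (1,1) to (5,5) makes exactly 4 down-moves and 4 right-moves in some order.
With no other constraints that would be C(8,4) = 70 routes.
Split at (2,3) and multiply the segment counts: (1,1)→(2,3): 3; (2,3)→(5,5): 10; product = 30.
That gives 30 routes.

30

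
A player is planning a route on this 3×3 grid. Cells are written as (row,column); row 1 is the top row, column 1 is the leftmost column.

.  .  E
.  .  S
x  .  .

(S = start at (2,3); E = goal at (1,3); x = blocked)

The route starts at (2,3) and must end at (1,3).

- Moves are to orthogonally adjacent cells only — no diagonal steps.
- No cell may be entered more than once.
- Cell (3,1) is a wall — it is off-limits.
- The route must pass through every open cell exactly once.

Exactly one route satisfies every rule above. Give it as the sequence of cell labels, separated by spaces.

(2,3) (3,3) (3,2) (2,2) (2,1) (1,1) (1,2) (1,3)

Need to visit all 8 open cells exactly once, starting at (2,3) and ending at (1,3).
Cell (1,1) has only two open neighbours ((2,1) and (1,2)), so the path must pass straight through it: one of those is the cell it's entered from and the other is where it exits.
Route from (2,3): down to (3,3), left to (3,2), up to (2,2), left to (2,1), up to (1,1), 2× right (reaching (1,3)) — 7 moves in all.
Check: all 8 open cells covered.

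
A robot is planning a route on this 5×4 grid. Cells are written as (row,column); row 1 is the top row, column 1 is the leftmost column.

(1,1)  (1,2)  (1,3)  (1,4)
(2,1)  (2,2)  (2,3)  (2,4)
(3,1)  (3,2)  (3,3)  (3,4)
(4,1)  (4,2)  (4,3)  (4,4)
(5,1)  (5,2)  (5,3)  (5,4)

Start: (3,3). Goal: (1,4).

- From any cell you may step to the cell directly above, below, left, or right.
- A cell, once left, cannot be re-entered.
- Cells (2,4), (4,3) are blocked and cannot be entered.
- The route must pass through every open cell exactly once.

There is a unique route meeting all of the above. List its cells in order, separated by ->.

Need to visit all 18 open cells exactly once, starting at (3,3) and ending at (1,4).
Route from (3,3): right 1 to (3,4), down 2 to (5,4), left 3 to (5,1), up 1 to (4,1), right 1 to (4,2), up 1 to (3,2), left 1 to (3,1), up 2 to (1,1), right 1 to (1,2), down 1 to (2,2), right 1 to (2,3), up 1 to (1,3), right 1 to (1,4) — 17 moves in all.
Check: all 18 open cells covered.

(3,3) -> (3,4) -> (4,4) -> (5,4) -> (5,3) -> (5,2) -> (5,1) -> (4,1) -> (4,2) -> (3,2) -> (3,1) -> (2,1) -> (1,1) -> (1,2) -> (2,2) -> (2,3) -> (1,3) -> (1,4)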